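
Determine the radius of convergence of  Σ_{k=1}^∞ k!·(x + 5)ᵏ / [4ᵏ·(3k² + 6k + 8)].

R = 0

Apply the ratio test: |a_{k+1}| / |a_k| = (k+1) · 1/4 · (3k² + 6k + 8)/(3(k+1)² + 6(k+1) + 8), which tends to ∞ as k → ∞.
Since the ratio → ∞, the series diverges for every x ≠ -5, and R = 0.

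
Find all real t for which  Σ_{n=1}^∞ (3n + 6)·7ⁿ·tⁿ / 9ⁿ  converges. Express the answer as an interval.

(-9/7, 9/7)

The ratio of consecutive coefficients is [(3(n+1) + 6)/(3n + 6)] · 7/9 → 7/9.
Convergence for |t| · 7/9 < 1, i.e. |t| < 9/7. So R = 9/7.
When t = 9/7, the terms do not tend to 0, so the series diverges.
At t = -9/7: the terms do not tend to 0, so the series diverges.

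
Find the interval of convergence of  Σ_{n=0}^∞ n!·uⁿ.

{0}

Ratio test: |a_{n+1}/a_n| = (n+1) → ∞ as n → ∞.
The ratio grows without bound, so the series diverges whenever u ≠ 0; it converges only at u = 0. R = 0.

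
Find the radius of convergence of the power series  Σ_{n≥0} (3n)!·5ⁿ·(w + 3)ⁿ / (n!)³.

R = 1/135

Apply the ratio test: |a_{n+1}| / |a_n| = (3n+1)·(3n+2)·(3n+3)/(n+1)³ · 5, which tends to 135 as n → ∞.
Hence the series converges for |w + 3| < 1/(135) = 1/135, so the radius of convergence is 1/135.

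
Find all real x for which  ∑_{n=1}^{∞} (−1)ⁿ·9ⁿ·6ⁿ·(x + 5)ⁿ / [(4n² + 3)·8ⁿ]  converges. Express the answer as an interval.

[-139/27, -131/27]

The ratio of consecutive coefficients is [(4n² + 3)/(4(n+1)² + 3)] · 9·6/8 → 27/4.
Convergence for |x + 5| · 27/4 < 1, i.e. |x + 5| < 4/27. So R = 4/27.
Check x = -131/27: the series is dominated by a constant times Σ 1/n², which converges (p = 2 > 1).
At x = -139/27: the terms are on the order of 1/n², so the series converges absolutely by comparison with the p-series (p = 2 > 1).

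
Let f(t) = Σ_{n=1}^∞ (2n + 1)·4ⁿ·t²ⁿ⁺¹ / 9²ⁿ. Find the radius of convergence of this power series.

Apply the ratio test: |a_{n+1}| / |a_n| = [(2(n+1) + 1)/(2n + 1)] · 4/81, which tends to 4/81 as n → ∞.
Since the exponent of t increases by 2 each term, convergence requires |t|² < 81/4, hence R = 9/2.

R = 9/2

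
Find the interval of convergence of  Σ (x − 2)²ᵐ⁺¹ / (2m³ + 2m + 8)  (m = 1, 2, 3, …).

[1, 3]

Apply the ratio test: |a_{m+1}| / |a_m| = (2m³ + 2m + 8)/(2(m+1)³ + 2(m+1) + 8), which tends to 1 as m → ∞.
Successive powers of (x − 2) differ by 2, so the series converges when |x − 2|² · 1 < 1, i.e. |x − 2| < √(1) = 1. So R = 1.
Check x = 3: the terms are on the order of 1/m³, so the series converges absolutely by comparison with the p-series (p = 3 > 1).
At x = 1: absolute convergence follows by limit comparison with Σ 1/m³.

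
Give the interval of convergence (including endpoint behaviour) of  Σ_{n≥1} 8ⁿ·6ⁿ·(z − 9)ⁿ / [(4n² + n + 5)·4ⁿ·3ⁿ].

Ratio test: |a_{n+1}/a_n| = [(4n² + n + 5)/(4(n+1)² + (n+1) + 5)] · 8·6/(4·3) → 4 as n → ∞.
Hence the series converges for |z − 9| < 1/(4) = 1/4, so the radius of convergence is 1/4.
When z = 37/4, the terms are on the order of 1/n², so the series converges absolutely by comparison with the p-series (p = 2 > 1).
At z = 35/4: the series is dominated by a constant times Σ 1/n², which converges (p = 2 > 1).

[35/4, 37/4]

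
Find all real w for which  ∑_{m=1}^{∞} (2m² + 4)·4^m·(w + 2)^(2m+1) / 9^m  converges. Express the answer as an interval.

By the ratio test, |a_{m+1}/a_m| = [(2(m+1)² + 4)/(2m² + 4)] · 4/9 → 4/9.
Since the exponent of (w + 2) increases by 2 each term, convergence requires |w + 2|² < 9/4, hence R = 3/2.
Endpoint w = -1/2: the m-th term does not approach 0; divergence by the term test.
At w = -7/2: the terms do not tend to 0, so the series diverges.

(-7/2, -1/2)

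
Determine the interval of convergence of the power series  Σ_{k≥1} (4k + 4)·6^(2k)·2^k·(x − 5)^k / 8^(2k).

The ratio of consecutive coefficients is [(4(k+1) + 4)/(4k + 4)] · 36·2/64 → 9/8.
Convergence for |x − 5| · 9/8 < 1, i.e. |x − 5| < 8/9. So R = 8/9.
At x = 53/9: the k-th term does not approach 0; divergence by the term test.
When x = 37/9, the terms have absolute value of order k, which does not tend to 0, so the series diverges by the divergence test.

(37/9, 53/9)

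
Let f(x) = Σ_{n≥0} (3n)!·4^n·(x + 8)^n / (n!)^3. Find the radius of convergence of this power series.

Ratio test: |a_{n+1}/a_n| = (3n+1)·(3n+2)·(3n+3)/(n+1)³ · 4 → 108 as n → ∞.
Thus R = 1/(108) = 1/108.

R = 1/108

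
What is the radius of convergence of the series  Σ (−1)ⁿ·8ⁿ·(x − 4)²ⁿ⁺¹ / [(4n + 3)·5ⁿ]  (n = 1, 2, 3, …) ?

Apply the ratio test: |a_{n+1}| / |a_n| = [(4n + 3)/(4(n+1) + 3)] · 8/5, which tends to 8/5 as n → ∞.
Successive powers of (x − 4) differ by 2, so the series converges when |x − 4|² · 8/5 < 1, i.e. |x − 4| < √(5/8). So R = √10/4.

R = √10/4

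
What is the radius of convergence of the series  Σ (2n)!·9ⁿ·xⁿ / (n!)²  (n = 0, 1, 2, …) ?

R = 1/36

By the ratio test, |a_{n+1}/a_n| = (2n+1)·(2n+2)/(n+1)² · 9 → 36.
The series converges when 36 · |x| < 1, giving R = 1/36.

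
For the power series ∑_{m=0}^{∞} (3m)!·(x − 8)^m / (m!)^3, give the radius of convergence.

The ratio of consecutive coefficients is (3m+1)·(3m+2)·(3m+3)/(m+1)³ → 27.
The series converges when 27 · |x − 8| < 1, giving R = 1/27.

R = 1/27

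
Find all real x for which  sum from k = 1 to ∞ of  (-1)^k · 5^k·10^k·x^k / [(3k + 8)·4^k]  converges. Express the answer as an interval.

(-2/25, 2/25]

Ratio test: |a_{k+1}/a_k| = [(3k + 8)/(3(k+1) + 8)] · 5·10/4 → 25/2 as k → ∞.
Hence the series converges for |x| < 1/(25/2) = 2/25, so the radius of convergence is 2/25.
Check x = 2/25: convergence follows from the alternating series test (terms decrease monotonically to 0).
When x = -2/25, the terms are asymptotic to a nonzero constant times 1/k, so the series diverges by limit comparison with Σ 1/k.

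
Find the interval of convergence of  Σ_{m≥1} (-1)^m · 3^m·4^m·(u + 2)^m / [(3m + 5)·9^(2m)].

(-35/4, 19/4]

Apply the ratio test: |a_{m+1}| / |a_m| = [(3m + 5)/(3(m+1) + 5)] · 3·4/81, which tends to 4/27 as m → ∞.
The series converges when 4/27 · |u + 2| < 1, giving R = 27/4.
Check u = 19/4: convergence follows from the alternating series test (terms decrease monotonically to 0).
At u = -35/4: the terms are asymptotic to a nonzero constant times 1/m, so the series diverges by limit comparison with Σ 1/m.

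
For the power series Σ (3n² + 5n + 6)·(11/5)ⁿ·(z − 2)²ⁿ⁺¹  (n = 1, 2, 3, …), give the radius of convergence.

R = √55/11

The ratio of consecutive coefficients is [(3(n+1)² + 5(n+1) + 6)/(3n² + 5n + 6)] · 11/5 → 11/5.
Successive powers of (z − 2) differ by 2, so the series converges when |z − 2|² · 11/5 < 1, i.e. |z − 2| < √(5/11). So R = √55/11.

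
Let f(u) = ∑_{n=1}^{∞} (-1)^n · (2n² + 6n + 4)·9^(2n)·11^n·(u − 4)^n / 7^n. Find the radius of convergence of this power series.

Apply the ratio test: |a_{n+1}| / |a_n| = [(2(n+1)² + 6(n+1) + 4)/(2n² + 6n + 4)] · 81·11/7, which tends to 891/7 as n → ∞.
The series converges when 891/7 · |u − 4| < 1, giving R = 7/891.

R = 7/891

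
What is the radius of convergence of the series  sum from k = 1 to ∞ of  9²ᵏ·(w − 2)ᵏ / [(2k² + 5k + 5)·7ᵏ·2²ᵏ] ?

By the ratio test, |a_{k+1}/a_k| = [(2k² + 5k + 5)/(2(k+1)² + 5(k+1) + 5)] · 81/(7·4) → 81/28.
Thus R = 1/(81/28) = 28/81.

R = 28/81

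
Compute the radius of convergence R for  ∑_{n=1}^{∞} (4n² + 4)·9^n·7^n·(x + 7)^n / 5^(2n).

Apply the ratio test: |a_{n+1}| / |a_n| = [(4(n+1)² + 4)/(4n² + 4)] · 9·7/25, which tends to 63/25 as n → ∞.
Convergence for |x + 7| · 63/25 < 1, i.e. |x + 7| < 25/63. So R = 25/63.

R = 25/63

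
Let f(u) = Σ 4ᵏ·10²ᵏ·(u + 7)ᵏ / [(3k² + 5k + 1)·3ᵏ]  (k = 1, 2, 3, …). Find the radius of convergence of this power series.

Apply the ratio test: |a_{k+1}| / |a_k| = [(3k² + 5k + 1)/(3(k+1)² + 5(k+1) + 1)] · 4·100/3, which tends to 400/3 as k → ∞.
Hence the series converges for |u + 7| < 1/(400/3) = 3/400, so the radius of convergence is 3/400.

R = 3/400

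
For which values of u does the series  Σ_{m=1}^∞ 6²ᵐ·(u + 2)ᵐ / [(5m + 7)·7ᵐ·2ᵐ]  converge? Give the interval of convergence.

[-43/18, -29/18)

Apply the ratio test: |a_{m+1}| / |a_m| = [(5m + 7)/(5(m+1) + 7)] · 36/(7·2), which tends to 18/7 as m → ∞.
Hence the series converges for |u + 2| < 1/(18/7) = 7/18, so the radius of convergence is 7/18.
Endpoint u = -29/18: the terms behave like c/m; limit comparison with the harmonic series gives divergence.
Endpoint u = -43/18: the terms alternate in sign and decrease monotonically to 0 in absolute value (size ~ c/m), so the alternating series test gives convergence.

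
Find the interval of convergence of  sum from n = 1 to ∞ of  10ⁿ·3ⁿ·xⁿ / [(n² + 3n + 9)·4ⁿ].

Ratio test: |a_{n+1}/a_n| = [(n² + 3n + 9)/((n+1)² + 3(n+1) + 9)] · 10·3/4 → 15/2 as n → ∞.
Convergence for |x| · 15/2 < 1, i.e. |x| < 2/15. So R = 2/15.
Endpoint x = 2/15: absolute convergence follows by limit comparison with Σ 1/n².
Check x = -2/15: absolute convergence follows by limit comparison with Σ 1/n².

[-2/15, 2/15]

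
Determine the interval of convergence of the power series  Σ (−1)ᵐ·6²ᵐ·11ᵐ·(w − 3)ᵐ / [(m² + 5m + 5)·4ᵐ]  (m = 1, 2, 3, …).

[296/99, 298/99]

By the ratio test, |a_{m+1}/a_m| = [(m² + 5m + 5)/((m+1)² + 5(m+1) + 5)] · 36·11/4 → 99.
The series converges when 99 · |w − 3| < 1, giving R = 1/99.
When w = 298/99, the series is dominated by a constant times Σ 1/m², which converges (p = 2 > 1).
Endpoint w = 296/99: the series is dominated by a constant times Σ 1/m², which converges (p = 2 > 1).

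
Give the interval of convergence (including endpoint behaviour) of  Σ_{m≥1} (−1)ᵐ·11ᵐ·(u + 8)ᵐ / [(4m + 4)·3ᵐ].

(-91/11, -85/11]

Ratio test: |a_{m+1}/a_m| = [(4m + 4)/(4(m+1) + 4)] · 11/3 → 11/3 as m → ∞.
Hence the series converges for |u + 8| < 1/(11/3) = 3/11, so the radius of convergence is 3/11.
At u = -85/11: the terms alternate in sign and decrease monotonically to 0 in absolute value (size ~ c/m), so the alternating series test gives convergence.
At u = -91/11: comparison with the harmonic series Σ 1/m shows the series diverges.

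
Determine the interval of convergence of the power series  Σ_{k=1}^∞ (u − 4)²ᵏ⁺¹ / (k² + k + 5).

The ratio of consecutive coefficients is (k² + k + 5)/((k+1)² + (k+1) + 5) → 1.
Writing y = (u − 4)², the series in y has radius 1, so |u − 4| < √(1) = 1 and R = 1.
Endpoint u = 5: the terms are on the order of 1/k², so the series converges absolutely by comparison with the p-series (p = 2 > 1).
When u = 3, the series is dominated by a constant times Σ 1/k², which converges (p = 2 > 1).

[3, 5]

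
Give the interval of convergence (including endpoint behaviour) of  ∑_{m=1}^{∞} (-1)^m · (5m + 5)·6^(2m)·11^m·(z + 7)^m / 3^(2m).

(-309/44, -307/44)

Ratio test: |a_{m+1}/a_m| = [(5(m+1) + 5)/(5m + 5)] · 36·11/9 → 44 as m → ∞.
Convergence for |z + 7| · 44 < 1, i.e. |z + 7| < 1/44. So R = 1/44.
At z = -307/44: the m-th term does not approach 0; divergence by the term test.
Endpoint z = -309/44: the terms do not tend to 0, so the series diverges.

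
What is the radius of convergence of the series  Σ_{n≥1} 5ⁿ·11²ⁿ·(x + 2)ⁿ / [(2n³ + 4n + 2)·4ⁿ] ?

R = 4/605

By the ratio test, |a_{n+1}/a_n| = [(2n³ + 4n + 2)/(2(n+1)³ + 4(n+1) + 2)] · 5·121/4 → 605/4.
Thus R = 1/(605/4) = 4/605.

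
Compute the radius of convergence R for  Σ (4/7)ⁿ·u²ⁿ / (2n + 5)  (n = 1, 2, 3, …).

The ratio of consecutive coefficients is [(2n + 5)/(2(n+1) + 5)] · 4/7 → 4/7.
Since the exponent of u increases by 2 each term, convergence requires |u|² < 7/4, hence R = √7/2.

R = √7/2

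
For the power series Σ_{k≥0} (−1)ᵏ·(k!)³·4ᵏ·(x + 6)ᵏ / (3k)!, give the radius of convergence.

R = 27/4

The ratio of consecutive coefficients is (k+1)³/[(3k+1)·(3k+2)·(3k+3)] · 4 → 4/27.
The series converges when 4/27 · |x + 6| < 1, giving R = 27/4.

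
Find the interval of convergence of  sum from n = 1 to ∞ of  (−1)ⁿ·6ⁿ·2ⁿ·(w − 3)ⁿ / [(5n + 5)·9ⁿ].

(9/4, 15/4]

Ratio test: |a_{n+1}/a_n| = [(5n + 5)/(5(n+1) + 5)] · 6·2/9 → 4/3 as n → ∞.
Hence the series converges for |w − 3| < 1/(4/3) = 3/4, so the radius of convergence is 3/4.
Check w = 15/4: convergence follows from the alternating series test (terms decrease monotonically to 0).
Endpoint w = 9/4: the terms are asymptotic to a nonzero constant times 1/n, so the series diverges by limit comparison with Σ 1/n.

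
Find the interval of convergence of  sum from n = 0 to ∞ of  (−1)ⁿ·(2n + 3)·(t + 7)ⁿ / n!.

Apply the ratio test: |a_{n+1}| / |a_n| = (2(n+1) + 3)/(2n + 3) · 1/(n+1), which tends to 0 as n → ∞.
The limit is 0, so the series converges for all t; R = ∞.

(−∞, ∞)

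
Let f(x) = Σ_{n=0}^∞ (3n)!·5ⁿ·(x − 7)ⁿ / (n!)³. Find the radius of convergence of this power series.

The ratio of consecutive coefficients is (3n+1)·(3n+2)·(3n+3)/(n+1)³ · 5 → 135.
Hence the series converges for |x − 7| < 1/(135) = 1/135, so the radius of convergence is 1/135.

R = 1/135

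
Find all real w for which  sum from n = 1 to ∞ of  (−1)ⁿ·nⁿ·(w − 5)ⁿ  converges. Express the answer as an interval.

{5}

By the Cauchy root test, |a_n|^(1/n) = n → ∞.
Since the n-th root of |a_n| is unbounded, the series converges only at w = 5; R = 0.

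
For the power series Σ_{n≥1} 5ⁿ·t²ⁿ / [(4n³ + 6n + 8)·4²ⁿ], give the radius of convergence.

R = 4√5/5

Apply the ratio test: |a_{n+1}| / |a_n| = [(4n³ + 6n + 8)/(4(n+1)³ + 6(n+1) + 8)] · 5/16, which tends to 5/16 as n → ∞.
Writing y = t², the series in y has radius 16/5, so |t| < √(16/5) and R = 4√5/5.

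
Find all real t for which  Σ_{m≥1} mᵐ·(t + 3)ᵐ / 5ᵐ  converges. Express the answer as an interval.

Root test: |a_m|^(1/m) = m/5 → ∞.
Since the m-th root of |a_m| is unbounded, the series converges only at t = -3; R = 0.

{-3}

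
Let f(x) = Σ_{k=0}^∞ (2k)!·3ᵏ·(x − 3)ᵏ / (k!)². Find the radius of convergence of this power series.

R = 1/12

By the ratio test, |a_{k+1}/a_k| = (2k+1)·(2k+2)/(k+1)² · 3 → 12.
Hence the series converges for |x − 3| < 1/(12) = 1/12, so the radius of convergence is 1/12.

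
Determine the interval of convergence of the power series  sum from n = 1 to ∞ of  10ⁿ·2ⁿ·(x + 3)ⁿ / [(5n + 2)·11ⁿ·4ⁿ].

[-26/5, -4/5)

Apply the ratio test: |a_{n+1}| / |a_n| = [(5n + 2)/(5(n+1) + 2)] · 10·2/(11·4), which tends to 5/11 as n → ∞.
Thus R = 1/(5/11) = 11/5.
Endpoint x = -4/5: the terms behave like c/n; limit comparison with the harmonic series gives divergence.
Endpoint x = -26/5: convergence follows from the alternating series test (terms decrease monotonically to 0).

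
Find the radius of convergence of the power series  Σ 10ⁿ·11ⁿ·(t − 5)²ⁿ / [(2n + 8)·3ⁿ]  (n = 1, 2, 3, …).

R = √330/110

Ratio test: |a_{n+1}/a_n| = [(2n + 8)/(2(n+1) + 8)] · 10·11/3 → 110/3 as n → ∞.
Writing y = (t − 5)², the series in y has radius 3/110, so |t − 5| < √(3/110) and R = √330/110.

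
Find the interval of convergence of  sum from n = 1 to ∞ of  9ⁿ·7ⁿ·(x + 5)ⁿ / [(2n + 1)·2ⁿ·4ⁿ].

By the ratio test, |a_{n+1}/a_n| = [(2n + 1)/(2(n+1) + 1)] · 9·7/(2·4) → 63/8.
Thus R = 1/(63/8) = 8/63.
Endpoint x = -307/63: the terms are asymptotic to a nonzero constant times 1/n, so the series diverges by limit comparison with Σ 1/n.
Endpoint x = -323/63: an alternating series whose terms decrease to 0 in absolute value, so it converges by the Leibniz criterion.

[-323/63, -307/63)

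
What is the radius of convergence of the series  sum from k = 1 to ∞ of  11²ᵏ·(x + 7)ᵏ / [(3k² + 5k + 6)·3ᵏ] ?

R = 3/121

The ratio of consecutive coefficients is [(3k² + 5k + 6)/(3(k+1)² + 5(k+1) + 6)] · 121/3 → 121/3.
Convergence for |x + 7| · 121/3 < 1, i.e. |x + 7| < 3/121. So R = 3/121.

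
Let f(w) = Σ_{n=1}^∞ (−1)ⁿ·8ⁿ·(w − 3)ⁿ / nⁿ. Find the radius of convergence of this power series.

Root test: |a_n|^(1/n) = 8/n → 0.
The limit is 0 for every w, so R = ∞.

R = ∞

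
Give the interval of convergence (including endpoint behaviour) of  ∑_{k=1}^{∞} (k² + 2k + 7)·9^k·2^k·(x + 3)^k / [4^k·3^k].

By the ratio test, |a_{k+1}/a_k| = [((k+1)² + 2(k+1) + 7)/(k² + 2k + 7)] · 9·2/(4·3) → 3/2.
The series converges when 3/2 · |x + 3| < 1, giving R = 2/3.
Endpoint x = -7/3: the k-th term does not approach 0; divergence by the term test.
When x = -11/3, the terms do not tend to 0, so the series diverges.

(-11/3, -7/3)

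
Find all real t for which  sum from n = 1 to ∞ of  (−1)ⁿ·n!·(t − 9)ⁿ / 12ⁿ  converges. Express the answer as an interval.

{9}

By the ratio test, |a_{n+1}/a_n| = (n+1) · 1/12 → ∞.
Since the ratio → ∞, the series diverges for every t ≠ 9, and R = 0.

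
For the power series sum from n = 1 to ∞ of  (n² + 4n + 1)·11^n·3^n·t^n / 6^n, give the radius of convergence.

R = 2/11

By the ratio test, |a_{n+1}/a_n| = [((n+1)² + 4(n+1) + 1)/(n² + 4n + 1)] · 11·3/6 → 11/2.
The series converges when 11/2 · |t| < 1, giving R = 2/11.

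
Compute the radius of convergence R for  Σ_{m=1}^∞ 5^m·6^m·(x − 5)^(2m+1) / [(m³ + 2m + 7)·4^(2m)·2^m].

R = 4√15/15

The ratio of consecutive coefficients is [(m³ + 2m + 7)/((m+1)³ + 2(m+1) + 7)] · 5·6/(16·2) → 15/16.
Writing y = (x − 5)², the series in y has radius 16/15, so |x − 5| < √(16/15) and R = 4√15/15.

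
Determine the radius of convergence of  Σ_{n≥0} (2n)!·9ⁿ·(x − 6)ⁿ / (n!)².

The ratio of consecutive coefficients is (2n+1)·(2n+2)/(n+1)² · 9 → 36.
Hence the series converges for |x − 6| < 1/(36) = 1/36, so the radius of convergence is 1/36.

R = 1/36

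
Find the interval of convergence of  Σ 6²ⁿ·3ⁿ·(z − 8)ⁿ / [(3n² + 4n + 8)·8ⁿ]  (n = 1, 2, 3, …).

The ratio of consecutive coefficients is [(3n² + 4n + 8)/(3(n+1)² + 4(n+1) + 8)] · 36·3/8 → 27/2.
The series converges when 27/2 · |z − 8| < 1, giving R = 2/27.
Endpoint z = 218/27: absolute convergence follows by limit comparison with Σ 1/n².
Endpoint z = 214/27: absolute convergence follows by limit comparison with Σ 1/n².

[214/27, 218/27]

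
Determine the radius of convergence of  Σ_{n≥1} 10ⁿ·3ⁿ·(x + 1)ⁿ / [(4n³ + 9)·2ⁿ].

Ratio test: |a_{n+1}/a_n| = [(4n³ + 9)/(4(n+1)³ + 9)] · 10·3/2 → 15 as n → ∞.
Thus R = 1/(15) = 1/15.

R = 1/15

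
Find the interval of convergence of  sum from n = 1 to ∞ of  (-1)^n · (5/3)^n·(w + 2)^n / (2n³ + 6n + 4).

[-13/5, -7/5]

The ratio of consecutive coefficients is [(2n³ + 6n + 4)/(2(n+1)³ + 6(n+1) + 4)] · 5/3 → 5/3.
Thus R = 1/(5/3) = 3/5.
Endpoint w = -7/5: the series is dominated by a constant times Σ 1/n³, which converges (p = 3 > 1).
Check w = -13/5: the series is dominated by a constant times Σ 1/n³, which converges (p = 3 > 1).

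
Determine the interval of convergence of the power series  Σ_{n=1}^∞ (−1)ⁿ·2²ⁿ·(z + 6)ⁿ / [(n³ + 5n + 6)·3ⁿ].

The ratio of consecutive coefficients is [(n³ + 5n + 6)/((n+1)³ + 5(n+1) + 6)] · 4/3 → 4/3.
The series converges when 4/3 · |z + 6| < 1, giving R = 3/4.
When z = -21/4, the series is dominated by a constant times Σ 1/n³, which converges (p = 3 > 1).
When z = -27/4, the series is dominated by a constant times Σ 1/n³, which converges (p = 3 > 1).

[-27/4, -21/4]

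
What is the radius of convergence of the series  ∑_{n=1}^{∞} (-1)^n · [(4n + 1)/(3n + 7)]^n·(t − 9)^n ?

Root test: |a_n|^(1/n) = (4n + 1)/(3n + 7) → 4/3.
The series converges when 4/3 · |t − 9| < 1, giving R = 3/4.

R = 3/4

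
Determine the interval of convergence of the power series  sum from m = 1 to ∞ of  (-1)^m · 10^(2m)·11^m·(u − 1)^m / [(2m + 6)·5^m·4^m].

Ratio test: |a_{m+1}/a_m| = [(2m + 6)/(2(m+1) + 6)] · 100·11/(5·4) → 55 as m → ∞.
Hence the series converges for |u − 1| < 1/(55) = 1/55, so the radius of convergence is 1/55.
Check u = 56/55: an alternating series whose terms decrease to 0 in absolute value, so it converges by the Leibniz criterion.
When u = 54/55, comparison with the harmonic series Σ 1/m shows the series diverges.

(54/55, 56/55]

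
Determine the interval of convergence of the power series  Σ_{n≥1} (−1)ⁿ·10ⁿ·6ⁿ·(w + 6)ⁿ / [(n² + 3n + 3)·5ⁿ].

[-73/12, -71/12]

Ratio test: |a_{n+1}/a_n| = [(n² + 3n + 3)/((n+1)² + 3(n+1) + 3)] · 10·6/5 → 12 as n → ∞.
The series converges when 12 · |w + 6| < 1, giving R = 1/12.
Endpoint w = -71/12: the terms are on the order of 1/n², so the series converges absolutely by comparison with the p-series (p = 2 > 1).
When w = -73/12, absolute convergence follows by limit comparison with Σ 1/n².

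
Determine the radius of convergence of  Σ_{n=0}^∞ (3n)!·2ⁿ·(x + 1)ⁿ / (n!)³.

R = 1/54

By the ratio test, |a_{n+1}/a_n| = (3n+1)·(3n+2)·(3n+3)/(n+1)³ · 2 → 54.
Hence the series converges for |x + 1| < 1/(54) = 1/54, so the radius of convergence is 1/54.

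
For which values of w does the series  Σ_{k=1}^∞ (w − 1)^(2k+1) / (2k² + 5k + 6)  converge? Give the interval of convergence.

By the ratio test, |a_{k+1}/a_k| = (2k² + 5k + 6)/(2(k+1)² + 5(k+1) + 6) → 1.
Since the exponent of (w − 1) increases by 2 each term, convergence requires |w − 1|² < 1, hence R = 1.
Endpoint w = 2: the terms are on the order of 1/k², so the series converges absolutely by comparison with the p-series (p = 2 > 1).
At w = 0: the series is dominated by a constant times Σ 1/k², which converges (p = 2 > 1).

[0, 2]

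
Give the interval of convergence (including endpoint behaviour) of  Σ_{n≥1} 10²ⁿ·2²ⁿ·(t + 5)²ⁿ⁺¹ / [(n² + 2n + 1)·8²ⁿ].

[-27/5, -23/5]

Ratio test: |a_{n+1}/a_n| = [(n² + 2n + 1)/((n+1)² + 2(n+1) + 1)] · 100·4/64 → 25/4 as n → ∞.
Successive powers of (t + 5) differ by 2, so the series converges when |t + 5|² · 25/4 < 1, i.e. |t + 5| < √(4/25) = 2/5. So R = 2/5.
At t = -23/5: absolute convergence follows by limit comparison with Σ 1/n².
Check t = -27/5: the series is dominated by a constant times Σ 1/n², which converges (p = 2 > 1).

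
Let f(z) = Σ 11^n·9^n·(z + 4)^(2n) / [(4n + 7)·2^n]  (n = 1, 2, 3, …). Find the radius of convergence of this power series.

By the ratio test, |a_{n+1}/a_n| = [(4n + 7)/(4(n+1) + 7)] · 11·9/2 → 99/2.
Successive powers of (z + 4) differ by 2, so the series converges when |z + 4|² · 99/2 < 1, i.e. |z + 4| < √(2/99). So R = √22/33.

R = √22/33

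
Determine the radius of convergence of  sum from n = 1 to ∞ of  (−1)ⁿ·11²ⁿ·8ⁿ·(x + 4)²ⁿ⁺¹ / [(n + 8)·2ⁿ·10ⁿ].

R = √10/22

Apply the ratio test: |a_{n+1}| / |a_n| = [(n + 8)/((n+1) + 8)] · 121·8/(2·10), which tends to 242/5 as n → ∞.
Successive powers of (x + 4) differ by 2, so the series converges when |x + 4|² · 242/5 < 1, i.e. |x + 4| < √(5/242). So R = √10/22.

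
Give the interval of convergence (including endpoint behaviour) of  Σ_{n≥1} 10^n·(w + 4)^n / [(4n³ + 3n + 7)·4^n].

[-22/5, -18/5]

Apply the ratio test: |a_{n+1}| / |a_n| = [(4n³ + 3n + 7)/(4(n+1)³ + 3(n+1) + 7)] · 10/4, which tends to 5/2 as n → ∞.
The series converges when 5/2 · |w + 4| < 1, giving R = 2/5.
At w = -18/5: absolute convergence follows by limit comparison with Σ 1/n³.
Check w = -22/5: the terms are on the order of 1/n³, so the series converges absolutely by comparison with the p-series (p = 3 > 1).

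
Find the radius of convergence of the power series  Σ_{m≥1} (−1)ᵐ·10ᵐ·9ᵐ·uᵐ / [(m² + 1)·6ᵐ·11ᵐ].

By the ratio test, |a_{m+1}/a_m| = [(m² + 1)/((m+1)² + 1)] · 10·9/(6·11) → 15/11.
Thus R = 1/(15/11) = 11/15.

R = 11/15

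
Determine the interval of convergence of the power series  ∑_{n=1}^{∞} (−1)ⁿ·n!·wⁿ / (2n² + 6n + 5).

{0}

The ratio of consecutive coefficients is (n+1) · (2n² + 6n + 5)/(2(n+1)² + 6(n+1) + 5) → ∞.
The terms grow without bound for any w ≠ 0, so R = 0 (convergence only at w = 0).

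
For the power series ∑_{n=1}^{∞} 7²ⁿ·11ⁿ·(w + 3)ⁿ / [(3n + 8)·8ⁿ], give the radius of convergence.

The ratio of consecutive coefficients is [(3n + 8)/(3(n+1) + 8)] · 49·11/8 → 539/8.
The series converges when 539/8 · |w + 3| < 1, giving R = 8/539.

R = 8/539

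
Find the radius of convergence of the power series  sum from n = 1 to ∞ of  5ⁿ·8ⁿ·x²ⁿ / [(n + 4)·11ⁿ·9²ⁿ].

Ratio test: |a_{n+1}/a_n| = [(n + 4)/((n+1) + 4)] · 5·8/(11·81) → 40/891 as n → ∞.
Since the exponent of x increases by 2 each term, convergence requires |x|² < 891/40, hence R = 9√110/20.

R = 9√110/20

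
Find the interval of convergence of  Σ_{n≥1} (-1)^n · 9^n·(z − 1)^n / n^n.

(−∞, ∞)

By the Cauchy root test, |a_n|^(1/n) = 9/n → 0.
The limit is 0 for every z, so R = ∞.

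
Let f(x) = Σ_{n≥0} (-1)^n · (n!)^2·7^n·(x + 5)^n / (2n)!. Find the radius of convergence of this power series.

R = 4/7

By the ratio test, |a_{n+1}/a_n| = (n+1)²/[(2n+1)·(2n+2)] · 7 → 7/4.
The series converges when 7/4 · |x + 5| < 1, giving R = 4/7.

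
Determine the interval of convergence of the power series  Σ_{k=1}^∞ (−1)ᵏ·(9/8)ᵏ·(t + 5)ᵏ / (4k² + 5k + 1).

[-53/9, -37/9]

By the ratio test, |a_{k+1}/a_k| = [(4k² + 5k + 1)/(4(k+1)² + 5(k+1) + 1)] · 9/8 → 9/8.
Hence the series converges for |t + 5| < 1/(9/8) = 8/9, so the radius of convergence is 8/9.
Endpoint t = -37/9: the terms are on the order of 1/k², so the series converges absolutely by comparison with the p-series (p = 2 > 1).
Endpoint t = -53/9: the terms are on the order of 1/k², so the series converges absolutely by comparison with the p-series (p = 2 > 1).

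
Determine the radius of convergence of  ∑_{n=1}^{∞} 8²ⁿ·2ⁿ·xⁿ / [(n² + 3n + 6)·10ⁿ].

By the ratio test, |a_{n+1}/a_n| = [(n² + 3n + 6)/((n+1)² + 3(n+1) + 6)] · 64·2/10 → 64/5.
Thus R = 1/(64/5) = 5/64.

R = 5/64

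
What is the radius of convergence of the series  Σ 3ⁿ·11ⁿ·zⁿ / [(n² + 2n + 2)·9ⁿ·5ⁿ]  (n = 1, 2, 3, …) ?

The ratio of consecutive coefficients is [(n² + 2n + 2)/((n+1)² + 2(n+1) + 2)] · 3·11/(9·5) → 11/15.
Hence the series converges for |z| < 1/(11/15) = 15/11, so the radius of convergence is 15/11.

R = 15/11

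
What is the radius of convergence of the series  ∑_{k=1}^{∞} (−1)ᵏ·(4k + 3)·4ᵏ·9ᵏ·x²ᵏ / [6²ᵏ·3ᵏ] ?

The ratio of consecutive coefficients is [(4(k+1) + 3)/(4k + 3)] · 4·9/(36·3) → 1/3.
Since the exponent of x increases by 2 each term, convergence requires |x|² < 3, hence R = √3.

R = √3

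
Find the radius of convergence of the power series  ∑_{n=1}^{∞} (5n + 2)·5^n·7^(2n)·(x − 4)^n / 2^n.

R = 2/245

The ratio of consecutive coefficients is [(5(n+1) + 2)/(5n + 2)] · 5·49/2 → 245/2.
Hence the series converges for |x − 4| < 1/(245/2) = 2/245, so the radius of convergence is 2/245.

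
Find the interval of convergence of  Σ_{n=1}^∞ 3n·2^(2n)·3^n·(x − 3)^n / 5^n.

(31/12, 41/12)

Apply the ratio test: |a_{n+1}| / |a_n| = [3(n+1)/3n] · 4·3/5, which tends to 12/5 as n → ∞.
Hence the series converges for |x − 3| < 1/(12/5) = 5/12, so the radius of convergence is 5/12.
At x = 41/12: the n-th term does not approach 0; divergence by the term test.
Endpoint x = 31/12: the terms have absolute value of order n, which does not tend to 0, so the series diverges by the divergence test.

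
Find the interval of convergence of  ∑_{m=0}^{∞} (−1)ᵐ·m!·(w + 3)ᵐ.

The ratio of consecutive coefficients is (m+1) → ∞.
The terms grow without bound for any (w + 3) ≠ 0, so R = 0 (convergence only at w = -3).

{-3}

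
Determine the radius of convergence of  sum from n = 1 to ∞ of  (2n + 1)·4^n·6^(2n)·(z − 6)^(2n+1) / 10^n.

The ratio of consecutive coefficients is [(2(n+1) + 1)/(2n + 1)] · 4·36/10 → 72/5.
Since the exponent of (z − 6) increases by 2 each term, convergence requires |z − 6|² < 5/72, hence R = √10/12.

R = √10/12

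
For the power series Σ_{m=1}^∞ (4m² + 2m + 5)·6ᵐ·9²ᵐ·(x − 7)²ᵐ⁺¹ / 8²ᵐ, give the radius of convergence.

R = 4√6/27

By the ratio test, |a_{m+1}/a_m| = [(4(m+1)² + 2(m+1) + 5)/(4m² + 2m + 5)] · 6·81/64 → 243/32.
Successive powers of (x − 7) differ by 2, so the series converges when |x − 7|² · 243/32 < 1, i.e. |x − 7| < √(32/243). So R = 4√6/27.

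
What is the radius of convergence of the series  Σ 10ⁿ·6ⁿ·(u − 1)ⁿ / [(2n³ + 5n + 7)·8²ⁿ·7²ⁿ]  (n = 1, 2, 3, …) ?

R = 784/15

The ratio of consecutive coefficients is [(2n³ + 5n + 7)/(2(n+1)³ + 5(n+1) + 7)] · 10·6/(64·49) → 15/784.
The series converges when 15/784 · |u − 1| < 1, giving R = 784/15.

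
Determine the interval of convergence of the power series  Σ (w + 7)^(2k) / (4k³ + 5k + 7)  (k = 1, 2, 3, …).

[-8, -6]

Apply the ratio test: |a_{k+1}| / |a_k| = (4k³ + 5k + 7)/(4(k+1)³ + 5(k+1) + 7), which tends to 1 as k → ∞.
Successive powers of (w + 7) differ by 2, so the series converges when |w + 7|² · 1 < 1, i.e. |w + 7| < √(1) = 1. So R = 1.
When w = -6, the terms are on the order of 1/k³, so the series converges absolutely by comparison with the p-series (p = 3 > 1).
At w = -8: the terms are on the order of 1/k³, so the series converges absolutely by comparison with the p-series (p = 3 > 1).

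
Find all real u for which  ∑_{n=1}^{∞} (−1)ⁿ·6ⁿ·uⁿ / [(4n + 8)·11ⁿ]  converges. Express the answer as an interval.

Ratio test: |a_{n+1}/a_n| = [(4n + 8)/(4(n+1) + 8)] · 6/11 → 6/11 as n → ∞.
Thus R = 1/(6/11) = 11/6.
Endpoint u = 11/6: the terms alternate in sign and decrease monotonically to 0 in absolute value (size ~ c/n), so the alternating series test gives convergence.
Check u = -11/6: comparison with the harmonic series Σ 1/n shows the series diverges.

(-11/6, 11/6]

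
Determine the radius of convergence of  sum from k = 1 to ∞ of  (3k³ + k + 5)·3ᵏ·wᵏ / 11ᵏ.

R = 11/3

By the ratio test, |a_{k+1}/a_k| = [(3(k+1)³ + (k+1) + 5)/(3k³ + k + 5)] · 3/11 → 3/11.
Convergence for |w| · 3/11 < 1, i.e. |w| < 11/3. So R = 11/3.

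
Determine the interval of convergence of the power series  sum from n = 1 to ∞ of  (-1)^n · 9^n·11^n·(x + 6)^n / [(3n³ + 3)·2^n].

Ratio test: |a_{n+1}/a_n| = [(3n³ + 3)/(3(n+1)³ + 3)] · 9·11/2 → 99/2 as n → ∞.
The series converges when 99/2 · |x + 6| < 1, giving R = 2/99.
Endpoint x = -592/99: absolute convergence follows by limit comparison with Σ 1/n³.
Endpoint x = -596/99: absolute convergence follows by limit comparison with Σ 1/n³.

[-596/99, -592/99]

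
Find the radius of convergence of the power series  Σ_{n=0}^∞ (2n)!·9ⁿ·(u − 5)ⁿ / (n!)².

By the ratio test, |a_{n+1}/a_n| = (2n+1)·(2n+2)/(n+1)² · 9 → 36.
Thus R = 1/(36) = 1/36.

R = 1/36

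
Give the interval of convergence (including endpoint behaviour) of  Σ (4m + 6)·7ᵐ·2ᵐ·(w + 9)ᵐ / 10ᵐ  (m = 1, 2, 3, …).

(-68/7, -58/7)

The ratio of consecutive coefficients is [(4(m+1) + 6)/(4m + 6)] · 7·2/10 → 7/5.
The series converges when 7/5 · |w + 9| < 1, giving R = 5/7.
Endpoint w = -58/7: the terms do not tend to 0, so the series diverges.
When w = -68/7, the m-th term does not approach 0; divergence by the term test.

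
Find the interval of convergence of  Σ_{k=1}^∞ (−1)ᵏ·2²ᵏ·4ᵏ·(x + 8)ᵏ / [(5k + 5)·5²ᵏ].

(-153/16, -103/16]

The ratio of consecutive coefficients is [(5k + 5)/(5(k+1) + 5)] · 4·4/25 → 16/25.
Thus R = 1/(16/25) = 25/16.
When x = -103/16, convergence follows from the alternating series test (terms decrease monotonically to 0).
At x = -153/16: the terms are asymptotic to a nonzero constant times 1/k, so the series diverges by limit comparison with Σ 1/k.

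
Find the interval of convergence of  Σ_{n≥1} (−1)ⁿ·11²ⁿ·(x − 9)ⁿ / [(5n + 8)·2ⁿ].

(1087/121, 1091/121]

Apply the ratio test: |a_{n+1}| / |a_n| = [(5n + 8)/(5(n+1) + 8)] · 121/2, which tends to 121/2 as n → ∞.
Convergence for |x − 9| · 121/2 < 1, i.e. |x − 9| < 2/121. So R = 2/121.
At x = 1091/121: an alternating series whose terms decrease to 0 in absolute value, so it converges by the Leibniz criterion.
Endpoint x = 1087/121: the terms are asymptotic to a nonzero constant times 1/n, so the series diverges by limit comparison with Σ 1/n.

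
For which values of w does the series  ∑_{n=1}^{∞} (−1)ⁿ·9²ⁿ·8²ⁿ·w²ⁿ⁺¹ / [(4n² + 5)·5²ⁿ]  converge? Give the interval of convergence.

The ratio of consecutive coefficients is [(4n² + 5)/(4(n+1)² + 5)] · 81·64/25 → 5184/25.
Successive powers of w differ by 2, so the series converges when |w|² · 5184/25 < 1, i.e. |w| < √(25/5184) = 5/72. So R = 5/72.
At w = 5/72: the series is dominated by a constant times Σ 1/n², which converges (p = 2 > 1).
When w = -5/72, absolute convergence follows by limit comparison with Σ 1/n².

[-5/72, 5/72]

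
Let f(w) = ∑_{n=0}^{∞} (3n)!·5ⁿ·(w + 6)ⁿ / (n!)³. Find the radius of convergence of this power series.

R = 1/135

By the ratio test, |a_{n+1}/a_n| = (3n+1)·(3n+2)·(3n+3)/(n+1)³ · 5 → 135.
Hence the series converges for |w + 6| < 1/(135) = 1/135, so the radius of convergence is 1/135.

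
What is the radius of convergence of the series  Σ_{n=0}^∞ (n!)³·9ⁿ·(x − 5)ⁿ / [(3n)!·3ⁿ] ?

Ratio test: |a_{n+1}/a_n| = (n+1)³/[(3n+1)·(3n+2)·(3n+3)] · 9/3 → 1/9 as n → ∞.
The series converges when 1/9 · |x − 5| < 1, giving R = 9.

R = 9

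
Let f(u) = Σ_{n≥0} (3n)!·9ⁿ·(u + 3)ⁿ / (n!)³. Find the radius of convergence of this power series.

The ratio of consecutive coefficients is (3n+1)·(3n+2)·(3n+3)/(n+1)³ · 9 → 243.
The series converges when 243 · |u + 3| < 1, giving R = 1/243.

R = 1/243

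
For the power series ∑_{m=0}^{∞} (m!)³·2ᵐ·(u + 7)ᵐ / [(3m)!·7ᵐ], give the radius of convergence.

Apply the ratio test: |a_{m+1}| / |a_m| = (m+1)³/[(3m+1)·(3m+2)·(3m+3)] · 2/7, which tends to 2/189 as m → ∞.
Convergence for |u + 7| · 2/189 < 1, i.e. |u + 7| < 189/2. So R = 189/2.

R = 189/2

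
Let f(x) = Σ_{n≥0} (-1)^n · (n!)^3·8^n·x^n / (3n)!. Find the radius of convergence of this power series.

R = 27/8

By the ratio test, |a_{n+1}/a_n| = (n+1)³/[(3n+1)·(3n+2)·(3n+3)] · 8 → 8/27.
Convergence for |x| · 8/27 < 1, i.e. |x| < 27/8. So R = 27/8.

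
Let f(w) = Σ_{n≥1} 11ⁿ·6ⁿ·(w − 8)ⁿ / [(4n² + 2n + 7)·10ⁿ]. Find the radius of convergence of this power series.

By the ratio test, |a_{n+1}/a_n| = [(4n² + 2n + 7)/(4(n+1)² + 2(n+1) + 7)] · 11·6/10 → 33/5.
Hence the series converges for |w − 8| < 1/(33/5) = 5/33, so the radius of convergence is 5/33.

R = 5/33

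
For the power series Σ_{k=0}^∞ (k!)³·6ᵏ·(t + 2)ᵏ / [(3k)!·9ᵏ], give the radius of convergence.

Ratio test: |a_{k+1}/a_k| = (k+1)³/[(3k+1)·(3k+2)·(3k+3)] · 6/9 → 2/81 as k → ∞.
The series converges when 2/81 · |t + 2| < 1, giving R = 81/2.

R = 81/2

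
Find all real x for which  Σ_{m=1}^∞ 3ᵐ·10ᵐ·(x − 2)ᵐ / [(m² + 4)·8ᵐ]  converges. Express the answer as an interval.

[26/15, 34/15]

Ratio test: |a_{m+1}/a_m| = [(m² + 4)/((m+1)² + 4)] · 3·10/8 → 15/4 as m → ∞.
Hence the series converges for |x − 2| < 1/(15/4) = 4/15, so the radius of convergence is 4/15.
At x = 34/15: absolute convergence follows by limit comparison with Σ 1/m².
At x = 26/15: absolute convergence follows by limit comparison with Σ 1/m².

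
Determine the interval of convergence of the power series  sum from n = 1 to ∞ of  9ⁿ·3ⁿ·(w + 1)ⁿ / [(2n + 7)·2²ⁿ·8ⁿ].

The ratio of consecutive coefficients is [(2n + 7)/(2(n+1) + 7)] · 9·3/(4·8) → 27/32.
Hence the series converges for |w + 1| < 1/(27/32) = 32/27, so the radius of convergence is 32/27.
Check w = 5/27: comparison with the harmonic series Σ 1/n shows the series diverges.
Endpoint w = -59/27: an alternating series whose terms decrease to 0 in absolute value, so it converges by the Leibniz criterion.

[-59/27, 5/27)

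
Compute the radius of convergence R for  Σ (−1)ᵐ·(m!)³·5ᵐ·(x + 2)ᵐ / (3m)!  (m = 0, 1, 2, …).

R = 27/5

By the ratio test, |a_{m+1}/a_m| = (m+1)³/[(3m+1)·(3m+2)·(3m+3)] · 5 → 5/27.
Thus R = 1/(5/27) = 27/5.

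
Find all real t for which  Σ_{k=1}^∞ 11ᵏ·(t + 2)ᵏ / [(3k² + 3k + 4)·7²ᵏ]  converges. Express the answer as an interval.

[-71/11, 27/11]

The ratio of consecutive coefficients is [(3k² + 3k + 4)/(3(k+1)² + 3(k+1) + 4)] · 11/49 → 11/49.
Thus R = 1/(11/49) = 49/11.
When t = 27/11, the series is dominated by a constant times Σ 1/k², which converges (p = 2 > 1).
When t = -71/11, the series is dominated by a constant times Σ 1/k², which converges (p = 2 > 1).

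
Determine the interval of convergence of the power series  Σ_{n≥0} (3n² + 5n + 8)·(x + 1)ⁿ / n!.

(−∞, ∞)

Ratio test: |a_{n+1}/a_n| = (3(n+1)² + 5(n+1) + 8)/(3n² + 5n + 8) · 1/(n+1) → 0 as n → ∞.
The ratio tends to 0 regardless of x, hence R = ∞.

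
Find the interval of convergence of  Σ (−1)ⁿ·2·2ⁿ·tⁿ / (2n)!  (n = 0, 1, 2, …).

(−∞, ∞)

By the ratio test, |a_{n+1}/a_n| = 2/2 · 2 · 1/[(2n+1)·(2n+2)] → 0.
Since the limit is 0 < 1 for every t, the series converges on all of ℝ and R = ∞.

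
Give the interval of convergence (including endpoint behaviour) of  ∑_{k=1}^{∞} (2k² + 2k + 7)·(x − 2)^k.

(1, 3)

By the ratio test, |a_{k+1}/a_k| = (2(k+1)² + 2(k+1) + 7)/(2k² + 2k + 7) → 1.
Convergence for |x − 2| < 1, so R = 1.
Check x = 3: the terms have absolute value of order k², which does not tend to 0, so the series diverges by the divergence test.
Endpoint x = 1: the terms have absolute value of order k², which does not tend to 0, so the series diverges by the divergence test.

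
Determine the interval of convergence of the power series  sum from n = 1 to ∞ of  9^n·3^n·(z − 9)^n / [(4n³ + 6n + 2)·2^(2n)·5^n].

The ratio of consecutive coefficients is [(4n³ + 6n + 2)/(4(n+1)³ + 6(n+1) + 2)] · 9·3/(4·5) → 27/20.
Thus R = 1/(27/20) = 20/27.
Check z = 263/27: absolute convergence follows by limit comparison with Σ 1/n³.
Endpoint z = 223/27: absolute convergence follows by limit comparison with Σ 1/n³.

[223/27, 263/27]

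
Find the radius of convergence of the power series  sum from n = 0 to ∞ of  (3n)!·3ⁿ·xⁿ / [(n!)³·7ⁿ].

R = 7/81

Ratio test: |a_{n+1}/a_n| = (3n+1)·(3n+2)·(3n+3)/(n+1)³ · 3/7 → 81/7 as n → ∞.
Hence the series converges for |x| < 1/(81/7) = 7/81, so the radius of convergence is 7/81.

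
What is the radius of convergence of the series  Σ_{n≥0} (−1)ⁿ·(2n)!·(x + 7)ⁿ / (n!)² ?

By the ratio test, |a_{n+1}/a_n| = (2n+1)·(2n+2)/(n+1)² → 4.
Convergence for |x + 7| · 4 < 1, i.e. |x + 7| < 1/4. So R = 1/4.

R = 1/4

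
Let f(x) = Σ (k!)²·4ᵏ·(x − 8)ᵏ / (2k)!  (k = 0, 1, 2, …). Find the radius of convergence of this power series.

R = 1

The ratio of consecutive coefficients is (k+1)²/[(2k+1)·(2k+2)] · 4 → 1.
Convergence for |x − 8| < 1, so R = 1.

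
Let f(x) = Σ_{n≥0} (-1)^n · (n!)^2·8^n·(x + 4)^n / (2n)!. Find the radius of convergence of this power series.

The ratio of consecutive coefficients is (n+1)²/[(2n+1)·(2n+2)] · 8 → 2.
The series converges when 2 · |x + 4| < 1, giving R = 1/2.

R = 1/2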